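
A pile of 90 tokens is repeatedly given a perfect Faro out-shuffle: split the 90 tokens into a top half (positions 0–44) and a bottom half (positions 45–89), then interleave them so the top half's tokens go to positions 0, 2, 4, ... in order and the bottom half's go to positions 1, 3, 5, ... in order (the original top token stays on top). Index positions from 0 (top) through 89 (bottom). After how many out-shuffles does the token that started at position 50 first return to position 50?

11

Follow position 50 under repeated out-shuffles:
50 → 11 → 22 → 44 → 88 → 87 → 85 → 81 → 73 → 57 → 25 → 50
It first returns after 11 out-shuffles.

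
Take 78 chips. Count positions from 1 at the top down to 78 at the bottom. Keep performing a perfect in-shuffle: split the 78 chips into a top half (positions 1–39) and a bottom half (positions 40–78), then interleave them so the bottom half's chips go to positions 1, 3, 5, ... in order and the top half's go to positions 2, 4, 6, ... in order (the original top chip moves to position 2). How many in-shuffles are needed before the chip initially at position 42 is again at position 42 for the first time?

39

Follow position 42 under repeated in-shuffles:
42 → 5 → 10 → 20 → 40 → 1 → 2 → 4 → ... → 42 (length 39)
It first returns after 39 in-shuffles.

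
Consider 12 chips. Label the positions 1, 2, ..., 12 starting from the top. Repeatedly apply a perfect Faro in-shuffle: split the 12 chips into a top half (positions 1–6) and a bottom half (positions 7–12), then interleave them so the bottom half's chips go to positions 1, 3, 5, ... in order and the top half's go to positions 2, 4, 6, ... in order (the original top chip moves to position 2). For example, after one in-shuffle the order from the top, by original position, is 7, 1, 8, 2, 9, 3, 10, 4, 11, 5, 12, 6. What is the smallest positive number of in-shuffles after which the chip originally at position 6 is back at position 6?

12

Follow position 6 under repeated in-shuffles:
6 → 12 → 11 → 9 → 5 → 10 → 7 → 1 → 2 → 4 → 8 → 3 → 6
It first returns after 12 in-shuffles.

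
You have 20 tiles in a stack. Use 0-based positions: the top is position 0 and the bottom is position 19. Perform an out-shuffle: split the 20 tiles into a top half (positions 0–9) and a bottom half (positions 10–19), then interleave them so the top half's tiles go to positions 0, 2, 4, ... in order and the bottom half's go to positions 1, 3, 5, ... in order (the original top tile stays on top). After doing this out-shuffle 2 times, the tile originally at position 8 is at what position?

13

Track the tile's position through each out-shuffle:
8 → 16 → 13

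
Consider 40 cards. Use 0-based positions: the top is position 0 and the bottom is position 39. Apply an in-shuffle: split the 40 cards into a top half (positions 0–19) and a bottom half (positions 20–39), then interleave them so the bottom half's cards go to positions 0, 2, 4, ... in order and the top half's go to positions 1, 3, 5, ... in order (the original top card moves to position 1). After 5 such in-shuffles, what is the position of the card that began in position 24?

20

Track the card's position through each in-shuffle:
24 → 8 → 17 → 35 → 30 → 20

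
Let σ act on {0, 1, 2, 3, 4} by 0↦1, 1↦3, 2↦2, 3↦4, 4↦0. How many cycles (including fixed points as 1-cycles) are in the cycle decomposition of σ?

Cycle decomposition: (0 1 3 4) (2).
2 cycles.

2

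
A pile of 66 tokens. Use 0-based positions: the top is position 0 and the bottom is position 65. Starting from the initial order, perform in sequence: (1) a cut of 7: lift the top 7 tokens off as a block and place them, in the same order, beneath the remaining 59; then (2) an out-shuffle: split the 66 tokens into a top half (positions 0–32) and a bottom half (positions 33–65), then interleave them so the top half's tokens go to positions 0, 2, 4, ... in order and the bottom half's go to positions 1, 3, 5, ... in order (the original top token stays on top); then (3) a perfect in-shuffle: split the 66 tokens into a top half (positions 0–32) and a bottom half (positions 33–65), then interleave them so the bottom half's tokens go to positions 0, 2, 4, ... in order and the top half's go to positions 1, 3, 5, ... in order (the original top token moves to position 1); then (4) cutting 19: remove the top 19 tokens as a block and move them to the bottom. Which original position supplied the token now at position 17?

65

Undo the operations in reverse order, starting from position 17:
  undo op 4 (cut 19): 17 ← 36
  undo op 3 (in-shuffle, from bottom half): 36 ← 51
  undo op 2 (out-shuffle, from bottom half): 51 ← 58
  undo op 1 (cut 7): 58 ← 65
So the token at position 17 came from original position 65.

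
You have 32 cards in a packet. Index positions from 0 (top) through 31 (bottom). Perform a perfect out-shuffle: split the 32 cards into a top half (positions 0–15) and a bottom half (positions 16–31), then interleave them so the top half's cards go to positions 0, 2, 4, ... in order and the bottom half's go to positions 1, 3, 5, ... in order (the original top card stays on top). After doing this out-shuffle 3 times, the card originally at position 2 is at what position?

Track the card's position through each out-shuffle:
2 → 4 → 8 → 16

16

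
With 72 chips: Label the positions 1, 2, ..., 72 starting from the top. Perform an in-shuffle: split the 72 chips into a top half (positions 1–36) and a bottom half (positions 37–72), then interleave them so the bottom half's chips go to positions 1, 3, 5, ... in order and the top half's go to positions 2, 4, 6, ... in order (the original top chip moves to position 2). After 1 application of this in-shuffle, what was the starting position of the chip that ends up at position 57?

Work backwards from position 57, undoing one in-shuffle at a time:
57 ← 65
So the chip now at position 57 started at position 65.

65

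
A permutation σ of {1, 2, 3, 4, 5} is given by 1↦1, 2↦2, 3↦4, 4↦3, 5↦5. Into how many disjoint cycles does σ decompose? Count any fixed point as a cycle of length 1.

Cycle decomposition: (1) (2) (3 4) (5).
4 cycles.

4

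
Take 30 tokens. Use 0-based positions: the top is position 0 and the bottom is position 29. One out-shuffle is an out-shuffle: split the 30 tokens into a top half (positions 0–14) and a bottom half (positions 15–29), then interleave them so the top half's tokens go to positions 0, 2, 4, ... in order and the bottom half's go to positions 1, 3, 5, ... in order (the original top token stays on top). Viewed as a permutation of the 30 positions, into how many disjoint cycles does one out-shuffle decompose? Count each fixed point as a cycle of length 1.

3

Trace each unvisited position around until it returns:
(0) (1 2 4 8 16 3 ... len 28) (29)
3 cycles in total.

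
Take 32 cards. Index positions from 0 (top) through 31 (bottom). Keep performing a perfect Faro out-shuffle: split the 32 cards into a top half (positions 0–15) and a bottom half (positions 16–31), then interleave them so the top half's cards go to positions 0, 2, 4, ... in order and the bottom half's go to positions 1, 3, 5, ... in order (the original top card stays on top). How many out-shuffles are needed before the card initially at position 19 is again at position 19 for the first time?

5

Follow position 19 under repeated out-shuffles:
19 → 7 → 14 → 28 → 25 → 19
It first returns after 5 out-shuffles.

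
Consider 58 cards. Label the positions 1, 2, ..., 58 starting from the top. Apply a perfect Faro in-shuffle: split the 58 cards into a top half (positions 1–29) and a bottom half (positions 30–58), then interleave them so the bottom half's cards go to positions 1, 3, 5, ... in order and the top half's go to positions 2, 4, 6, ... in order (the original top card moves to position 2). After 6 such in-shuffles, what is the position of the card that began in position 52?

Track the card's position through each in-shuffle:
52 → 45 → 31 → 3 → 6 → 12 → 24

24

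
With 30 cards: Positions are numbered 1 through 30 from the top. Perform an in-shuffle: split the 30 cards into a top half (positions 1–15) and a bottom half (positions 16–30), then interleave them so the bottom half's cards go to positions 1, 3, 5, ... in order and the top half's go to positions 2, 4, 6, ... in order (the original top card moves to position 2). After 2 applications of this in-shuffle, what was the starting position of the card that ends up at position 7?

Work backwards from position 7, undoing one in-shuffle at a time:
7 ← 19 ← 25
So the card now at position 7 started at position 25.

25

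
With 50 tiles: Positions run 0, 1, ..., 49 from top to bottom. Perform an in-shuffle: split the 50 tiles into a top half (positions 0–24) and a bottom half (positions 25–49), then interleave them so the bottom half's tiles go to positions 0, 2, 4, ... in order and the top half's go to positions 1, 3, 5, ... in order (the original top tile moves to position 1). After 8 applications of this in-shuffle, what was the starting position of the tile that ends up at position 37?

37

Work backwards from position 37, undoing one in-shuffle at a time:
37 ← 18 ← 34 ← 42 ← 46 ← 48 ← 49 ← 24 ← 37
So the tile now at position 37 started at position 37.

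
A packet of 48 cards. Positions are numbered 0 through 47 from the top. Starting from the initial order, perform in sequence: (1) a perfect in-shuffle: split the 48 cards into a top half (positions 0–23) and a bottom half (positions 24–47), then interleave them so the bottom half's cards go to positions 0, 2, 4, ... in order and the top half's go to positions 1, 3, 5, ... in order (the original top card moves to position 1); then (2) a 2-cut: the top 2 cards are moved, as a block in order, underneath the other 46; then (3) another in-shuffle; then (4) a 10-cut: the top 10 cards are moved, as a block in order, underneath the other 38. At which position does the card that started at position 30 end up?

11

Track the card from position 30 forward through each operation:
  after op 1 (in-shuffle): 30 → 12
  after op 2 (cut 2): 12 → 10
  after op 3 (in-shuffle): 10 → 21
  after op 4 (cut 10): 21 → 11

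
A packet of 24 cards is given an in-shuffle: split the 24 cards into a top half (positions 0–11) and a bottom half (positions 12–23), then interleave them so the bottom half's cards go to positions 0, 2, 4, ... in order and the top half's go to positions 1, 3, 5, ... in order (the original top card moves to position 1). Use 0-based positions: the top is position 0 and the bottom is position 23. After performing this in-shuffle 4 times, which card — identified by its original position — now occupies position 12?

Work backwards from position 12, undoing one in-shuffle at a time:
12 ← 18 ← 21 ← 10 ← 17
So the card now at position 12 started at position 17.

17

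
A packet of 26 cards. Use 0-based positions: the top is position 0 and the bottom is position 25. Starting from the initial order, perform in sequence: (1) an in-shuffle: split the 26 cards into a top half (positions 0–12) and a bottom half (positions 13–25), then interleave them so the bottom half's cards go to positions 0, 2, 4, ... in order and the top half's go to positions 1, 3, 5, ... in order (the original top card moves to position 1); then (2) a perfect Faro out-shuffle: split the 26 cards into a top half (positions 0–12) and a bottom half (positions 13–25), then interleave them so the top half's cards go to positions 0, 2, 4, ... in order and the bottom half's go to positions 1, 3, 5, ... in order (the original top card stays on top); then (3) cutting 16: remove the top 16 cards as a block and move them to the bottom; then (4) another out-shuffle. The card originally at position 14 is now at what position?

Track the card from position 14 forward through each operation:
  after op 1 (in-shuffle): 14 → 2
  after op 2 (out-shuffle): 2 → 4
  after op 3 (cut 16): 4 → 14
  after op 4 (out-shuffle): 14 → 3

3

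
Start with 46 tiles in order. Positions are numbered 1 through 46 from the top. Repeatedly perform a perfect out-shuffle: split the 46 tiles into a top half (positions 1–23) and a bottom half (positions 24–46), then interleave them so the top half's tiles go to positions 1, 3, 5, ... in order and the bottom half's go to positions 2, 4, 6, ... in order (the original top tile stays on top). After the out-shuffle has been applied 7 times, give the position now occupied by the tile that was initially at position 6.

11

Track the tile's position through each out-shuffle:
6 → 11 → 21 → 41 → 36 → 26 → 6 → 11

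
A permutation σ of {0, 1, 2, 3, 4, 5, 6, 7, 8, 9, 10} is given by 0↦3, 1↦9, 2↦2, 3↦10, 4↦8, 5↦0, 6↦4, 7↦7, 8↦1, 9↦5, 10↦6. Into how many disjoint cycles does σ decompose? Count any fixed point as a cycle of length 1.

3

Cycle decomposition: (0 3 10 6 4 8 1 9 5) (2) (7).
3 cycles.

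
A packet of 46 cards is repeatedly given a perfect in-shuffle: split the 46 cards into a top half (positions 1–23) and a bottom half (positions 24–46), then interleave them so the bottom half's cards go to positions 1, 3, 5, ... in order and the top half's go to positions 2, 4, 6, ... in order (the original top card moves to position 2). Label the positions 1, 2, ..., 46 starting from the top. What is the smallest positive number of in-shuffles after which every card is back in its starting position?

23

The in-shuffle permutes the 46 positions with cycle lengths [23, 23].
Every card is home exactly when every cycle has completed a whole number of laps, i.e. after lcm(23) = 23 in-shuffles.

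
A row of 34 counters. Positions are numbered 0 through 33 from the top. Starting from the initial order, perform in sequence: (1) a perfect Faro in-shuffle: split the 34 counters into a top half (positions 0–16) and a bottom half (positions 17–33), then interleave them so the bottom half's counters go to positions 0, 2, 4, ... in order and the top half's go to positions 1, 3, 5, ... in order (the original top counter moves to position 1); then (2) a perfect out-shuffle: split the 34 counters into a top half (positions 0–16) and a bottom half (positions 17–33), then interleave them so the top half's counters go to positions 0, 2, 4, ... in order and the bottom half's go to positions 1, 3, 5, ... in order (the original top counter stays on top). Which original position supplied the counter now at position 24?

23

Undo the operations in reverse order, starting from position 24:
  undo op 2 (out-shuffle, from top half): 24 ← 12
  undo op 1 (in-shuffle, from bottom half): 12 ← 23
So the counter at position 24 came from original position 23.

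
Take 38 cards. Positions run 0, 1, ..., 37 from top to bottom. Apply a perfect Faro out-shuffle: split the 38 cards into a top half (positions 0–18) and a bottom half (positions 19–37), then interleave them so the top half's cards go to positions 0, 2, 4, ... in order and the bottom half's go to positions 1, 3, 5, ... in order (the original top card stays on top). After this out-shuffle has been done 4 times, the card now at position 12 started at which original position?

10

Work backwards from position 12, undoing one out-shuffle at a time:
12 ← 6 ← 3 ← 20 ← 10
So the card now at position 12 started at position 10.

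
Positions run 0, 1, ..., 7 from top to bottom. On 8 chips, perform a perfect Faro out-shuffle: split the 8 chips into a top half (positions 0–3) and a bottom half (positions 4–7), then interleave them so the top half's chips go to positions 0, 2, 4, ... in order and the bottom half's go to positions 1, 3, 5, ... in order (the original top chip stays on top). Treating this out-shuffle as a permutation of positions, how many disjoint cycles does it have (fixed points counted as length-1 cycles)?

Trace each unvisited position around until it returns:
(0) (1 2 4) (3 6 5) (7)
4 cycles in total.

4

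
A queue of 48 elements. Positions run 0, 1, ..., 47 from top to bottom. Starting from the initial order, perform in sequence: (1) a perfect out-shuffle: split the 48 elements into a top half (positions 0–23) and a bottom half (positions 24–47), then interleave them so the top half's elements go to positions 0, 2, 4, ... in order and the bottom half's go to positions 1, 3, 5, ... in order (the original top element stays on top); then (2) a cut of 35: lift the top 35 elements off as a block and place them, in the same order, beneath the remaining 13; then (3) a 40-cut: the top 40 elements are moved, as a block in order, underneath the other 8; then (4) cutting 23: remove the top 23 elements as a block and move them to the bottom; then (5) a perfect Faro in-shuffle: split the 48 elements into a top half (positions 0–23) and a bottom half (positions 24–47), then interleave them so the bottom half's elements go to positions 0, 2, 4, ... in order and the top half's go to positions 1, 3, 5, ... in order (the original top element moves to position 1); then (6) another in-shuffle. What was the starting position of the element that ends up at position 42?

Undo the operations in reverse order, starting from position 42:
  undo op 6 (in-shuffle, from bottom half): 42 ← 45
  undo op 5 (in-shuffle, from top half): 45 ← 22
  undo op 4 (cut 23): 22 ← 45
  undo op 3 (cut 40): 45 ← 37
  undo op 2 (cut 35): 37 ← 24
  undo op 1 (out-shuffle, from top half): 24 ← 12
So the element at position 42 came from original position 12.

12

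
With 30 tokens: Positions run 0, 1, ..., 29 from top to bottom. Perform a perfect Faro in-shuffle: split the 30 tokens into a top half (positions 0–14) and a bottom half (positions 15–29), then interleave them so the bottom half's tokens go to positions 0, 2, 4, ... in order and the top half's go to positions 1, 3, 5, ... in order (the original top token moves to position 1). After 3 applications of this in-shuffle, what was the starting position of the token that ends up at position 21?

25

Work backwards from position 21, undoing one in-shuffle at a time:
21 ← 10 ← 20 ← 25
So the token now at position 21 started at position 25.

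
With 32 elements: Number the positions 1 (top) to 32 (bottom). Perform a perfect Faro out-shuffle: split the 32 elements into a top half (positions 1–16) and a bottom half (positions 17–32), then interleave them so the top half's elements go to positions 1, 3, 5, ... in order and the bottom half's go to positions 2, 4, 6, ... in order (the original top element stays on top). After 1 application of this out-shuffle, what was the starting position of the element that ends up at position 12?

Work backwards from position 12, undoing one out-shuffle at a time:
12 ← 22
So the element now at position 12 started at position 22.

22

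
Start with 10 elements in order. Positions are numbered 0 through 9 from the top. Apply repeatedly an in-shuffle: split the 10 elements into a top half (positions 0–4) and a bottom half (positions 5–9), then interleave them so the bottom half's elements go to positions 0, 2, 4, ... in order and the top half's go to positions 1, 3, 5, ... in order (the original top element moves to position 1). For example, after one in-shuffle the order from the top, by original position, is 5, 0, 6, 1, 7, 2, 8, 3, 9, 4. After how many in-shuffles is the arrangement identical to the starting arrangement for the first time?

10

The in-shuffle permutes the 10 positions with cycle lengths [10].
Every element is home exactly when every cycle has completed a whole number of laps, i.e. after lcm(10) = 10 in-shuffles.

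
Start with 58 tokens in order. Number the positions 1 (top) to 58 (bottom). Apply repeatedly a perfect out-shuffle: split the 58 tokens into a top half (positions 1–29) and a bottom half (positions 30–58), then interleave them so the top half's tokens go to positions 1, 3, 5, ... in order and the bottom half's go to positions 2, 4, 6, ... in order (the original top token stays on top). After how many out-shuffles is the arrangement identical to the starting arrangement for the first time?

The out-shuffle permutes the 58 positions with cycle lengths [1, 1, 2, 18, 18, 18].
Every token is home exactly when every cycle has completed a whole number of laps, i.e. after lcm(1, 2, 18) = 18 out-shuffles.

18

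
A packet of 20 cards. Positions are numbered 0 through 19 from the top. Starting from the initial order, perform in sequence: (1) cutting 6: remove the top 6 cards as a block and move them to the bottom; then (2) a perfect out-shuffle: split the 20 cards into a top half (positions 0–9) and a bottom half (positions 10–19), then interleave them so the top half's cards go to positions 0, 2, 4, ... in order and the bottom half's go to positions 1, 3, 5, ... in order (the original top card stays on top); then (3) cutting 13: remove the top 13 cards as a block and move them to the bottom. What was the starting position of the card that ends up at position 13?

Undo the operations in reverse order, starting from position 13:
  undo op 3 (cut 13): 13 ← 6
  undo op 2 (out-shuffle, from top half): 6 ← 3
  undo op 1 (cut 6): 3 ← 9
So the card at position 13 came from original position 9.

9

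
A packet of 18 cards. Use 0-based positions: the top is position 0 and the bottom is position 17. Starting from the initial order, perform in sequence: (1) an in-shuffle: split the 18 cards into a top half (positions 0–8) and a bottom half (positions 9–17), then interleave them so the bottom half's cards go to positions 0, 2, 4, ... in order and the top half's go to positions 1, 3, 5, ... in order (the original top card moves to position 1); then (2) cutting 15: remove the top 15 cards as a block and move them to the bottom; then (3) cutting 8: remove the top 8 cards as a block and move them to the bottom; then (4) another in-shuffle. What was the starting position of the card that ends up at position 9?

4

Undo the operations in reverse order, starting from position 9:
  undo op 4 (in-shuffle, from top half): 9 ← 4
  undo op 3 (cut 8): 4 ← 12
  undo op 2 (cut 15): 12 ← 9
  undo op 1 (in-shuffle, from top half): 9 ← 4
So the card at position 9 came from original position 4.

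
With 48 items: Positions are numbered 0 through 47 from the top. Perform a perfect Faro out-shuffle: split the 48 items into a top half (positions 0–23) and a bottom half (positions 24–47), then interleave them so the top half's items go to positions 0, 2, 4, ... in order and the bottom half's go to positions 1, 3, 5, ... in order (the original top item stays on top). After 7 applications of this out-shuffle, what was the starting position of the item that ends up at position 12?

28

Work backwards from position 12, undoing one out-shuffle at a time:
12 ← 6 ← 3 ← 25 ← 36 ← 18 ← 9 ← 28
So the item now at position 12 started at position 28.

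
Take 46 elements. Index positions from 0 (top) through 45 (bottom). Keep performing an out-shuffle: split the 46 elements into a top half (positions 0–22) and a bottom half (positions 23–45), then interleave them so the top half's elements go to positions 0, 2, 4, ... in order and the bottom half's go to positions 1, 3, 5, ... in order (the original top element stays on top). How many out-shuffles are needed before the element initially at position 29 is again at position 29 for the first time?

Follow position 29 under repeated out-shuffles:
29 → 13 → 26 → 7 → 14 → 28 → 11 → 22 → 44 → 43 → 41 → 37 → 29
It first returns after 12 out-shuffles.

12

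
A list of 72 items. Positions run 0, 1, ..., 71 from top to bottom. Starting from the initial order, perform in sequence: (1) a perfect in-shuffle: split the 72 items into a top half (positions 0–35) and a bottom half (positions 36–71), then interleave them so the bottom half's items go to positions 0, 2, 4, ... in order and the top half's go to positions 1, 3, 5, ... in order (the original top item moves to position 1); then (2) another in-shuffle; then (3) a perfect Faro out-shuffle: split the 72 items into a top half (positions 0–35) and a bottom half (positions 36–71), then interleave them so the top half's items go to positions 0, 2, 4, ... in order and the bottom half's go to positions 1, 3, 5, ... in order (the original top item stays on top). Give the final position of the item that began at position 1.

Track the item from position 1 forward through each operation:
  after op 1 (in-shuffle): 1 → 3
  after op 2 (in-shuffle): 3 → 7
  after op 3 (out-shuffle): 7 → 14

14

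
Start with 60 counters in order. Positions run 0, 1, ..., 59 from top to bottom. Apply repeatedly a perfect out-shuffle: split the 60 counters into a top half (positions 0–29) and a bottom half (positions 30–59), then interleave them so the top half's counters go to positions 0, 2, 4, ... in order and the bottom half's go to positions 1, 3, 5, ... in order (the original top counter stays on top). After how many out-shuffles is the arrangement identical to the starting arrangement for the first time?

The out-shuffle permutes the 60 positions with cycle lengths [1, 1, 58].
Every counter is home exactly when every cycle has completed a whole number of laps, i.e. after lcm(1, 58) = 58 out-shuffles.

58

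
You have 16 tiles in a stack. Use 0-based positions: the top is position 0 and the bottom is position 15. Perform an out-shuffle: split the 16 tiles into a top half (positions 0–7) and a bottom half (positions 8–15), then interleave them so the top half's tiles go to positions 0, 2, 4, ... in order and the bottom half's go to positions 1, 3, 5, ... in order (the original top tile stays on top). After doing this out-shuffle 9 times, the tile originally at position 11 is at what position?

7

Track the tile's position through each out-shuffle:
11 → 7 → 14 → 13 → 11 → 7 → 14 → 13 → 11 → 7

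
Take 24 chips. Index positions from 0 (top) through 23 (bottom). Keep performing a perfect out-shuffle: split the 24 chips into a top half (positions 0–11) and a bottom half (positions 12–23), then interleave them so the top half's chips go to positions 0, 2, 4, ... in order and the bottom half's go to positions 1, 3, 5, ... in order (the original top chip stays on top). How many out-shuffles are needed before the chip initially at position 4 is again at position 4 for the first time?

11

Follow position 4 under repeated out-shuffles:
4 → 8 → 16 → 9 → 18 → 13 → 3 → 6 → 12 → 1 → 2 → 4
It first returns after 11 out-shuffles.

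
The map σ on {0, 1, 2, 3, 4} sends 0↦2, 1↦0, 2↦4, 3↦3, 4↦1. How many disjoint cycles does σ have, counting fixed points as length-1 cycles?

Cycle decomposition: (0 2 4 1) (3).
2 cycles.

2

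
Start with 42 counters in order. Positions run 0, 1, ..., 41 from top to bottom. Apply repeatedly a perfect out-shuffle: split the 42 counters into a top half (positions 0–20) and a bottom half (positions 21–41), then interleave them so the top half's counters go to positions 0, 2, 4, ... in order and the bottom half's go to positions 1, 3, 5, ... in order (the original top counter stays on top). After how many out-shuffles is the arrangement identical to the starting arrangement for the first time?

The out-shuffle permutes the 42 positions with cycle lengths [1, 1, 20, 20].
Every counter is home exactly when every cycle has completed a whole number of laps, i.e. after lcm(1, 20) = 20 out-shuffles.

20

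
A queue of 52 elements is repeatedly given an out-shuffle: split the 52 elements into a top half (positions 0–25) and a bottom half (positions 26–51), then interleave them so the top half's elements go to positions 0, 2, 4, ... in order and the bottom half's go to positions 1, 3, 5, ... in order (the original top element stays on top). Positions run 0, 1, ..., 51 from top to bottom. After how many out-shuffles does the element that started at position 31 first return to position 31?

8

Follow position 31 under repeated out-shuffles:
31 → 11 → 22 → 44 → 37 → 23 → 46 → 41 → 31
It first returns after 8 out-shuffles.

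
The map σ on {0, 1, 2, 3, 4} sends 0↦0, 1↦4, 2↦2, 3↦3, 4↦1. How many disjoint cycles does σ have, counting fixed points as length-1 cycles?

Cycle decomposition: (0) (1 4) (2) (3).
4 cycles.

4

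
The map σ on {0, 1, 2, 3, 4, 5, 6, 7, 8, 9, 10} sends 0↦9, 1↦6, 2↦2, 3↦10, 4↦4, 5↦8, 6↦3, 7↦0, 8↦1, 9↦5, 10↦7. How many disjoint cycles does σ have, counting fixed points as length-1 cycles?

3

Cycle decomposition: (0 9 5 8 1 6 3 10 7) (2) (4).
3 cycles.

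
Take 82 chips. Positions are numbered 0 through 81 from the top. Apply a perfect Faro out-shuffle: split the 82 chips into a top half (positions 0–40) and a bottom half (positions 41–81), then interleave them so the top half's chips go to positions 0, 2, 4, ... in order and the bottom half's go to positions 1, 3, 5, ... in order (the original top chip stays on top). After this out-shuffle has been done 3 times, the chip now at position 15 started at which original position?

Work backwards from position 15, undoing one out-shuffle at a time:
15 ← 48 ← 24 ← 12
So the chip now at position 15 started at position 12.

12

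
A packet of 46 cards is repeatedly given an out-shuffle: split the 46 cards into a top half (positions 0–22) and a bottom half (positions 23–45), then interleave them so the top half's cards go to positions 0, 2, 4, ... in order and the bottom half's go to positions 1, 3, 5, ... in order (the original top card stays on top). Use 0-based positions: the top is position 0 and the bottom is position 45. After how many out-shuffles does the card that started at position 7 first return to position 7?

12

Follow position 7 under repeated out-shuffles:
7 → 14 → 28 → 11 → 22 → 44 → 43 → 41 → 37 → 29 → 13 → 26 → 7
It first returns after 12 out-shuffles.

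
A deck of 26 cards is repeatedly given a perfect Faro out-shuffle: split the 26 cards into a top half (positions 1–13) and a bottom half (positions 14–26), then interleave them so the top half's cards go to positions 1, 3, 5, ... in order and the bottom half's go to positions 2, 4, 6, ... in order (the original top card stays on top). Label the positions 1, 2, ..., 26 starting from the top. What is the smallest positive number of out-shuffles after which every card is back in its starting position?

20

The out-shuffle permutes the 26 positions with cycle lengths [1, 1, 4, 20].
Every card is home exactly when every cycle has completed a whole number of laps, i.e. after lcm(1, 4, 20) = 20 out-shuffles.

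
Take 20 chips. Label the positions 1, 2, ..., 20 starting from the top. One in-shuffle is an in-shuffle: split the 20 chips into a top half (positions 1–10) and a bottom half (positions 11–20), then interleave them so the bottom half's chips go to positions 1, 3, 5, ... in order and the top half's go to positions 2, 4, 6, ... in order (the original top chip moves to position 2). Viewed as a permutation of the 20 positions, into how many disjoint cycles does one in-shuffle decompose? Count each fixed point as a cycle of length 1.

Trace each unvisited position around until it returns:
(1 2 4 8 16 11) (3 6 12) (5 10 20 19 17 13) (7 14) (9 18 15)
5 cycles in total.

5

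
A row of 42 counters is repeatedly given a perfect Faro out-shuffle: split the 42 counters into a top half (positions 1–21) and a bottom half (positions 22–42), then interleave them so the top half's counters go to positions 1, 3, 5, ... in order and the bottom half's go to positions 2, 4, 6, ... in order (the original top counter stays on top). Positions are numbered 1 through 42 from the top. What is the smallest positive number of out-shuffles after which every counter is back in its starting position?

20

The out-shuffle permutes the 42 positions with cycle lengths [1, 1, 20, 20].
Every counter is home exactly when every cycle has completed a whole number of laps, i.e. after lcm(1, 20) = 20 out-shuffles.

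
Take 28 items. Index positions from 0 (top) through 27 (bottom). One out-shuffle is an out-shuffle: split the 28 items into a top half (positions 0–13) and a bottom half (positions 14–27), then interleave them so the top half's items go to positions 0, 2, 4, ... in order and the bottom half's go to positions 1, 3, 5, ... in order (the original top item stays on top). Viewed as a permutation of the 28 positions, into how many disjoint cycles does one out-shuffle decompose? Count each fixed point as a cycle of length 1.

5

Trace each unvisited position around until it returns:
(0) (1 2 4 8 16 5 ... len 18) (3 6 12 24 21 15) (9 18) (27)
5 cycles in total.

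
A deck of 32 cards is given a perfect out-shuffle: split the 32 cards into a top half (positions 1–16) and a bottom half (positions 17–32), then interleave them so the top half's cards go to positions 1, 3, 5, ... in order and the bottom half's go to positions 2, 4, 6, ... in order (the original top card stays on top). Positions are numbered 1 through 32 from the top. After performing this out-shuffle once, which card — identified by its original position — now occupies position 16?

Work backwards from position 16, undoing one out-shuffle at a time:
16 ← 24
So the card now at position 16 started at position 24.

24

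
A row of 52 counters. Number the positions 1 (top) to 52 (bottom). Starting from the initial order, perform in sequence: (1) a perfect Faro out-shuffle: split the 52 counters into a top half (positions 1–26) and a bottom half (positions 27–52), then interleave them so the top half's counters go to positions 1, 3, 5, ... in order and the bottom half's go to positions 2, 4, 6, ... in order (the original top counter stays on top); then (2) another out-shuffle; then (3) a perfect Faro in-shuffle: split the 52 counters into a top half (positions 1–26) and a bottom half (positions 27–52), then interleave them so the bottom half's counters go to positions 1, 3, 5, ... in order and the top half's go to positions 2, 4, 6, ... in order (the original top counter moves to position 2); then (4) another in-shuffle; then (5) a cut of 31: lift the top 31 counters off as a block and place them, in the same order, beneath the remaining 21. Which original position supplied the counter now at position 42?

12

Undo the operations in reverse order, starting from position 42:
  undo op 5 (cut 31): 42 ← 21
  undo op 4 (in-shuffle, from bottom half): 21 ← 37
  undo op 3 (in-shuffle, from bottom half): 37 ← 45
  undo op 2 (out-shuffle, from top half): 45 ← 23
  undo op 1 (out-shuffle, from top half): 23 ← 12
So the counter at position 42 came from original position 12.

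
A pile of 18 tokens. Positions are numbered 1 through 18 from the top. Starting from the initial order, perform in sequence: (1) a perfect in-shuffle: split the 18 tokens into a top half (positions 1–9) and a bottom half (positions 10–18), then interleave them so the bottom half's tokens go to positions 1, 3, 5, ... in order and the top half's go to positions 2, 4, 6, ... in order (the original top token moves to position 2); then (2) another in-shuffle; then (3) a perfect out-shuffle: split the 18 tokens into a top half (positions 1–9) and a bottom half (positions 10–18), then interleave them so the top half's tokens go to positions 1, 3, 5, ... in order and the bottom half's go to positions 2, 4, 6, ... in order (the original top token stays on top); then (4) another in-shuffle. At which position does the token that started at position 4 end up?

9

Track the token from position 4 forward through each operation:
  after op 1 (in-shuffle): 4 → 8
  after op 2 (in-shuffle): 8 → 16
  after op 3 (out-shuffle): 16 → 14
  after op 4 (in-shuffle): 14 → 9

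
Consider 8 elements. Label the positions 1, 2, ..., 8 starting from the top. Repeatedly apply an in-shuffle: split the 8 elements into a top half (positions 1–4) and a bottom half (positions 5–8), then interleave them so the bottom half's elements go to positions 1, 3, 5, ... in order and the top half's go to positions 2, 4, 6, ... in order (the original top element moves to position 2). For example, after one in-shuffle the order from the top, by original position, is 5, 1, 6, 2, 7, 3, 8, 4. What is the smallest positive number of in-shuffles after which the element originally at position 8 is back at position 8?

6

Follow position 8 under repeated in-shuffles:
8 → 7 → 5 → 1 → 2 → 4 → 8
It first returns after 6 in-shuffles.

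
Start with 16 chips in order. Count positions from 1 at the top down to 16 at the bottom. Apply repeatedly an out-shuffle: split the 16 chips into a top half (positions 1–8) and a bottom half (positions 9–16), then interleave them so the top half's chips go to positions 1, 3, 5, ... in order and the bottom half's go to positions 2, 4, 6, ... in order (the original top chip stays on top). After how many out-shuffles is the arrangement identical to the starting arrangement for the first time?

The out-shuffle permutes the 16 positions with cycle lengths [1, 1, 2, 4, 4, 4].
Every chip is home exactly when every cycle has completed a whole number of laps, i.e. after lcm(1, 2, 4) = 4 out-shuffles.

4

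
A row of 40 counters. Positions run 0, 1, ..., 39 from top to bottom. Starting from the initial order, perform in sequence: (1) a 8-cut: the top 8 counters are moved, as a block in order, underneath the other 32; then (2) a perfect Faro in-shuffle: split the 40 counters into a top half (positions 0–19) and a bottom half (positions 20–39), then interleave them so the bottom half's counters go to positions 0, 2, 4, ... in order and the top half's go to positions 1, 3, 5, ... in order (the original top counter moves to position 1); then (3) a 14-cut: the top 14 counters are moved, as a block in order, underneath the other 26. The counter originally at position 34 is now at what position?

38

Track the counter from position 34 forward through each operation:
  after op 1 (cut 8): 34 → 26
  after op 2 (in-shuffle): 26 → 12
  after op 3 (cut 14): 12 → 38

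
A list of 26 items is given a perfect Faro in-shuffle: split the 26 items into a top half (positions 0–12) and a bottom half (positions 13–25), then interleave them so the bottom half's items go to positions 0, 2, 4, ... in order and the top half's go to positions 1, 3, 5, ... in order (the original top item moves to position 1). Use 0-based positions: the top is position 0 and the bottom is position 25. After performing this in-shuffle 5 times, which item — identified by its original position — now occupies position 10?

Work backwards from position 10, undoing one in-shuffle at a time:
10 ← 18 ← 22 ← 24 ← 25 ← 12
So the item now at position 10 started at position 12.

12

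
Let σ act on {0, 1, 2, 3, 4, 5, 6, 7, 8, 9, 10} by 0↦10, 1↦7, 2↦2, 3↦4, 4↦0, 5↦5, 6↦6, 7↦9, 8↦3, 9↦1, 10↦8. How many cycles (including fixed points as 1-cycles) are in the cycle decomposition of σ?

Cycle decomposition: (0 10 8 3 4) (1 7 9) (2) (5) (6).
5 cycles.

5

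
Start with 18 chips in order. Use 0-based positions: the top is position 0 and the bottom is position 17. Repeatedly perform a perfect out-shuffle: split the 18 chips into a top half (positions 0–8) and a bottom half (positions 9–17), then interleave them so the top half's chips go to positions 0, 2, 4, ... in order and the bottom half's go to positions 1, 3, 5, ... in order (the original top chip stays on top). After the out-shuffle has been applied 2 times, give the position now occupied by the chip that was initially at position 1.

4

Track the chip's position through each out-shuffle:
1 → 2 → 4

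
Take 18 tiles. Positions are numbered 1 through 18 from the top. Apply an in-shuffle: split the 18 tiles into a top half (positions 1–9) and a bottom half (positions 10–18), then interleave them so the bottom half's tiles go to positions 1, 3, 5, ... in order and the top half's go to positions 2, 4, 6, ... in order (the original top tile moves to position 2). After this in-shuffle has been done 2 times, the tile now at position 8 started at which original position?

Work backwards from position 8, undoing one in-shuffle at a time:
8 ← 4 ← 2
So the tile now at position 8 started at position 2.

2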